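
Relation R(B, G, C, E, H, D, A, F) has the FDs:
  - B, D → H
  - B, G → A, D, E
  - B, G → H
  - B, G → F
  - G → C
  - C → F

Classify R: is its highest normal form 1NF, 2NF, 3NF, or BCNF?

1NF

Candidate key: {B, G}. Prime attributes: {B, G}.
B, D → H breaks BCNF: {B, D}⁺ = {B, D, H}, so {B, D} is not a superkey.
B, D → H determines the non-prime attribute {H} from a non-superkey — 3NF is violated.
{G} is a proper subset of the key {B, G}, and {G}⁺ contains the non-prime attributes {C, F} — a partial dependency, so 2NF is violated.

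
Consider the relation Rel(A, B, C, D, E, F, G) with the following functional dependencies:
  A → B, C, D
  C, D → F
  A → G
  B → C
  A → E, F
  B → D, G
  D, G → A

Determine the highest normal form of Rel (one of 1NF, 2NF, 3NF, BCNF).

2NF

Candidate keys: {A}, {B}, {D, G}. Prime attributes: {A, B, D, G}.
For C, D → F we have {C, D}⁺ = {C, D, F}; {C, D} is not a superkey, so BCNF fails.
C, D → F has non-prime {F} on the right and a non-superkey on the left, so 3NF fails.
No non-prime attribute depends on a proper subset of any candidate key, so 2NF holds.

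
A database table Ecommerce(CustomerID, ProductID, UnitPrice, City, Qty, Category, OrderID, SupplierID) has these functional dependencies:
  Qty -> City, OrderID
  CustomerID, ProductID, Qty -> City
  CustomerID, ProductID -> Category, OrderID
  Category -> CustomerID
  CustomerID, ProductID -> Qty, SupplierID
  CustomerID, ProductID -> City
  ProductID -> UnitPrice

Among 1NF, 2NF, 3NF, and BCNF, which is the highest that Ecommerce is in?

1NF

Candidate keys: {Category, ProductID}, {CustomerID, ProductID}. Prime attributes: {Category, CustomerID, ProductID}.
Qty -> City, OrderID: {Qty}⁺ = {City, OrderID, Qty}, which is not all of the attributes, so the left side is not a superkey — BCNF is violated.
Qty -> City, OrderID determines the non-prime attributes {City, OrderID} from a non-superkey — 3NF is violated.
The proper key subset {ProductID} of {Category, ProductID} determines non-prime {UnitPrice}, so the relation is not even in 2NF.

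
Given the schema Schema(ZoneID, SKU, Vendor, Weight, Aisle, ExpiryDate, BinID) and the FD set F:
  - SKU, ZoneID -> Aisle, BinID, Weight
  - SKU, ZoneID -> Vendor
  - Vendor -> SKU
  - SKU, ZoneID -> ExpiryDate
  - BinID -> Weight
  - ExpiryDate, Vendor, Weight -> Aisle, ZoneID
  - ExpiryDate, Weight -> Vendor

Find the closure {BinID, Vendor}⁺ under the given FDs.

Start with {BinID, Vendor}.
Vendor -> SKU applies; add {SKU} → now {BinID, SKU, Vendor}.
BinID -> Weight applies; add {Weight} → now {BinID, SKU, Vendor, Weight}.
No further FD applies.

{BinID, SKU, Vendor, Weight}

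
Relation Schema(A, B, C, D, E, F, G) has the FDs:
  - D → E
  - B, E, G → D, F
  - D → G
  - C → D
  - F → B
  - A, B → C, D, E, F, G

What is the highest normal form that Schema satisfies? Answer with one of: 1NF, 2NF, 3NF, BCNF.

2NF

Candidate keys: {A, B}, {A, F}. Prime attributes: {A, B, F}.
D → E breaks BCNF: {D}⁺ = {D, E, G}, so {D} is not a superkey.
D → E has non-prime {E} on the right and a non-superkey on the left, so 3NF fails.
No proper subset of a key has a non-prime attribute in its closure, so there is no partial dependency; 2NF holds.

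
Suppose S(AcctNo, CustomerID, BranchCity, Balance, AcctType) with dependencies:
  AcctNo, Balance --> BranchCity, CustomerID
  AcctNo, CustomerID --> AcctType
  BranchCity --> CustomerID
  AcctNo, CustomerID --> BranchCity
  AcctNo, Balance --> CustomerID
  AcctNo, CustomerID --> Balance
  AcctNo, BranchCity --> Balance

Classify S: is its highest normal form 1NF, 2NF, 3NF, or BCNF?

3NF

Candidate keys: {AcctNo, Balance}, {AcctNo, BranchCity}, {AcctNo, CustomerID}. Prime attributes: {AcctNo, Balance, BranchCity, CustomerID}.
BranchCity --> CustomerID: {BranchCity}⁺ = {BranchCity, CustomerID}, which is not all of the attributes, so the left side is not a superkey — BCNF is violated.
But every attribute on its right side ({CustomerID}) is prime, and the same holds for every other non-superkey FD, so 3NF still holds.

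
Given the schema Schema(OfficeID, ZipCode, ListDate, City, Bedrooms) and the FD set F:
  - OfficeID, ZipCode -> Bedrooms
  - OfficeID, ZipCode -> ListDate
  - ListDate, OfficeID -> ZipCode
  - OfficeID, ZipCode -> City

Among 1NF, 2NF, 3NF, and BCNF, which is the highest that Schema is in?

BCNF

Candidate keys: {ListDate, OfficeID}, {OfficeID, ZipCode}. Prime attributes: {ListDate, OfficeID, ZipCode}.
The left-hand side of every FD is a superkey, so BCNF is satisfied.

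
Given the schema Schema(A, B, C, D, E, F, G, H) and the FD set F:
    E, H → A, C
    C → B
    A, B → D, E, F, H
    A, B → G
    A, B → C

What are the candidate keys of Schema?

{A, B}, {A, C}, {E, H}

{A, B}⁺ = {A, B, C, D, E, F, G, H}, which is every attribute, so {A, B} is a candidate key.
{A, C}⁺ = {A, B, C, D, E, F, G, H}, which is every attribute, so {A, C} is a candidate key.
{E, H}⁺ = {A, B, C, D, E, F, G, H}, which is every attribute, so {E, H} is a candidate key.
No proper subset of any of these is a key, and no other minimal superkey exists.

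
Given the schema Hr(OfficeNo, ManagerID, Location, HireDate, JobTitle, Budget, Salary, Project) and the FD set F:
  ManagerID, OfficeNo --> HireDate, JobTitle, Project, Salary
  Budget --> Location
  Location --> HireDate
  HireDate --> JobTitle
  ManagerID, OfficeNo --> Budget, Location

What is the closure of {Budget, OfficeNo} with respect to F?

Start with {Budget, OfficeNo}.
Budget --> Location applies; add {Location} → now {Budget, Location, OfficeNo}.
Location --> HireDate applies; add {HireDate} → now {Budget, HireDate, Location, OfficeNo}.
HireDate --> JobTitle applies; add {JobTitle} → now {Budget, HireDate, JobTitle, Location, OfficeNo}.
No further FD applies.

{Budget, HireDate, JobTitle, Location, OfficeNo}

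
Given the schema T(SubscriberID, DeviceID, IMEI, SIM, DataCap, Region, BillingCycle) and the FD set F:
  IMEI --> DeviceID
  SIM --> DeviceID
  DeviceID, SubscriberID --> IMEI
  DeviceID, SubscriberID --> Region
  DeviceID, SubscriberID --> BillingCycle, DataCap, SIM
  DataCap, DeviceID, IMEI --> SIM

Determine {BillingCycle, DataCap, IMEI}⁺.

{BillingCycle, DataCap, DeviceID, IMEI, SIM}

Start with {BillingCycle, DataCap, IMEI}.
IMEI --> DeviceID applies; add {DeviceID} → now {BillingCycle, DataCap, DeviceID, IMEI}.
DataCap, DeviceID, IMEI --> SIM applies; add {SIM} → now {BillingCycle, DataCap, DeviceID, IMEI, SIM}.
No further FD applies.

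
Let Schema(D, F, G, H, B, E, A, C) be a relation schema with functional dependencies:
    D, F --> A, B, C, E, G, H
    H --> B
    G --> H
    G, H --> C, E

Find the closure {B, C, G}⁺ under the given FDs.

{B, C, E, G, H}

Start with {B, C, G}.
G --> H applies; add {H} → now {B, C, G, H}.
G, H --> C, E applies; add {E} → now {B, C, E, G, H}.
No further FD applies.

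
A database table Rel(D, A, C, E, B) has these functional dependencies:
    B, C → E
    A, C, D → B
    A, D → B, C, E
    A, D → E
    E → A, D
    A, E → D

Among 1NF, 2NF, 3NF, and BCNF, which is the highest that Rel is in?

Candidate keys: {A, D}, {B, C}, {E}. Prime attributes: {A, B, C, D, E}.
The left-hand side of every FD is a superkey, so BCNF is satisfied.

BCNF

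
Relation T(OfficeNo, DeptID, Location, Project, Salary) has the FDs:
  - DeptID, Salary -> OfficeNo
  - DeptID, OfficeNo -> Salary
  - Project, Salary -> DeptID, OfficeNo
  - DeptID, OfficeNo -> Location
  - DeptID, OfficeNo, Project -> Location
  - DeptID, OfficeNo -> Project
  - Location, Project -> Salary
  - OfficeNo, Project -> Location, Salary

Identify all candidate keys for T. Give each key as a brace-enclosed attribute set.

{DeptID, OfficeNo}⁺ = {DeptID, Location, OfficeNo, Project, Salary}, which is every attribute, so {DeptID, OfficeNo} is a candidate key.
{DeptID, Salary}⁺ = {DeptID, Location, OfficeNo, Project, Salary}, which is every attribute, so {DeptID, Salary} is a candidate key.
{Location, Project}⁺ = {DeptID, Location, OfficeNo, Project, Salary}, which is every attribute, so {Location, Project} is a candidate key.
{OfficeNo, Project}⁺ = {DeptID, Location, OfficeNo, Project, Salary}, which is every attribute, so {OfficeNo, Project} is a candidate key.
{Project, Salary}⁺ = {DeptID, Location, OfficeNo, Project, Salary}, which is every attribute, so {Project, Salary} is a candidate key.
Any other superkey properly contains one of these, so there are no further candidate keys.

{DeptID, OfficeNo}, {DeptID, Salary}, {Location, Project}, {OfficeNo, Project}, {Project, Salary}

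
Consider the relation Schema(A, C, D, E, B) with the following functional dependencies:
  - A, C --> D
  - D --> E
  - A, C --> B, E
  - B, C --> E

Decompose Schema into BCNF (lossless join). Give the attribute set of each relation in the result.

{A, B, C, D}; {D, E}

Candidate key of the original relation: {A, C}.
In {A, B, C, D, E}, {D} is not a superkey ({D}⁺ restricted to this set is {D, E}), so split on D --> E into {D, E} and {A, B, C, D}.
{D, E}: every determinant is a superkey — BCNF.
{A, B, C, D}: every determinant is a superkey — BCNF.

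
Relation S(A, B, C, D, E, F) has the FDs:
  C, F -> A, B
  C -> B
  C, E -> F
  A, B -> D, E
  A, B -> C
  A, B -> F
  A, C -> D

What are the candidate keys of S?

{A, B}⁺ = {A, B, C, D, E, F}, which is every attribute, so {A, B} is a candidate key.
{A, C}⁺ = {A, B, C, D, E, F}, which is every attribute, so {A, C} is a candidate key.
{C, E}⁺ = {A, B, C, D, E, F}, which is every attribute, so {C, E} is a candidate key.
{C, F}⁺ = {A, B, C, D, E, F}, which is every attribute, so {C, F} is a candidate key.
No proper subset of any of these is a key, and no other minimal superkey exists.

{A, B}, {A, C}, {C, E}, {C, F}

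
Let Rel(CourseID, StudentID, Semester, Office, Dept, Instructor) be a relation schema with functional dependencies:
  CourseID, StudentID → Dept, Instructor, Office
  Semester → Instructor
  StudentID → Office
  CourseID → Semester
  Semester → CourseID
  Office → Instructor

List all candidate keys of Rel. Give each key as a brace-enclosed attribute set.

{CourseID, StudentID}, {Semester, StudentID}

Attributes never on any right-hand side: {StudentID} — every candidate key must contain it.
Closure of {CourseID, StudentID} is {CourseID, Dept, Instructor, Office, Semester, StudentID}, the whole schema; {CourseID, StudentID} is a candidate key.
Closure of {Semester, StudentID} is {CourseID, Dept, Instructor, Office, Semester, StudentID}, the whole schema; {Semester, StudentID} is a candidate key.
No proper subset of any of these is a key, and no other minimal superkey exists.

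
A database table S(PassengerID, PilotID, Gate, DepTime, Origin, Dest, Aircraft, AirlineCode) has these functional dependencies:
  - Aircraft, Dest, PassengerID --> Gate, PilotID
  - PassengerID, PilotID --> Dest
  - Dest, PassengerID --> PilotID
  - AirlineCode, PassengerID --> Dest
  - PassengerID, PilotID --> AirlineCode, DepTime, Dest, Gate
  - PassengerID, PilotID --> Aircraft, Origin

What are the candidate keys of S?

{AirlineCode, PassengerID}, {Dest, PassengerID}, {PassengerID, PilotID}

Attributes never on any right-hand side: {PassengerID} — every candidate key must contain it.
{AirlineCode, PassengerID}⁺ = {Aircraft, AirlineCode, DepTime, Dest, Gate, Origin, PassengerID, PilotID}, which is every attribute, so {AirlineCode, PassengerID} is a candidate key.
{Dest, PassengerID}⁺ = {Aircraft, AirlineCode, DepTime, Dest, Gate, Origin, PassengerID, PilotID}, which is every attribute, so {Dest, PassengerID} is a candidate key.
{PassengerID, PilotID}⁺ = {Aircraft, AirlineCode, DepTime, Dest, Gate, Origin, PassengerID, PilotID}, which is every attribute, so {PassengerID, PilotID} is a candidate key.
Any other superkey properly contains one of these, so there are no further candidate keys.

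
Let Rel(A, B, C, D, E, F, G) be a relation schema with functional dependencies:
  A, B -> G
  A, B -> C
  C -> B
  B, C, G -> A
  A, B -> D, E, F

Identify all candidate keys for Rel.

{A, B}, {A, C}, {C, G}

{A, B} is a candidate key since {A, B}⁺ = {A, B, C, D, E, F, G} covers every attribute.
{A, C} is a candidate key since {A, C}⁺ = {A, B, C, D, E, F, G} covers every attribute.
{C, G} is a candidate key since {C, G}⁺ = {A, B, C, D, E, F, G} covers every attribute.
Any other superkey properly contains one of these, so there are no further candidate keys.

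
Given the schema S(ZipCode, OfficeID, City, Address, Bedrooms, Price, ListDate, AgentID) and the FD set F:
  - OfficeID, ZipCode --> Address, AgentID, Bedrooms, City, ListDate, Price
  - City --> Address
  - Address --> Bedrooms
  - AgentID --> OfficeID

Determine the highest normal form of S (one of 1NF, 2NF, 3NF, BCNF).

2NF

Candidate keys: {AgentID, ZipCode}, {OfficeID, ZipCode}. Prime attributes: {AgentID, OfficeID, ZipCode}.
For City --> Address we have {City}⁺ = {Address, Bedrooms, City}; {City} is not a superkey, so BCNF fails.
City --> Address determines the non-prime attribute {Address} from a non-superkey — 3NF is violated.
Checking every proper subset of each key, none determines a non-prime attribute — 2NF is satisfied.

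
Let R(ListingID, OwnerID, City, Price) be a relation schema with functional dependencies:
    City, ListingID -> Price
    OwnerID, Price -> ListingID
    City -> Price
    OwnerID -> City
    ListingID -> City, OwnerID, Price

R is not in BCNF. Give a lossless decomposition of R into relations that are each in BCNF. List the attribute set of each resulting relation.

Candidate keys of the original relation: {ListingID}, {OwnerID}.
Within {City, ListingID, OwnerID, Price}: {City}⁺ ∩ {City, ListingID, OwnerID, Price} = {City, Price}, not the whole set, so City -> Price violates BCNF; decompose into {City, Price} and {City, ListingID, OwnerID}.
{City, Price}: every determinant is a superkey — BCNF.
{City, ListingID, OwnerID}: every determinant is a superkey — BCNF.

{City, ListingID, OwnerID}; {City, Price}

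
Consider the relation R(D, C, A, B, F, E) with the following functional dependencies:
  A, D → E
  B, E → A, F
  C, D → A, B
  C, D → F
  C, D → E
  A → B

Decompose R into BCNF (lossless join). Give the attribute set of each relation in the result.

Candidate key of the original relation: {C, D}.
Within {A, B, C, D, E, F}: {A, D}⁺ ∩ {A, B, C, D, E, F} = {A, B, D, E, F}, not the whole set, so A, D → B, E, F violates BCNF; decompose into {A, B, D, E, F} and {A, C, D}.
Within {A, B, D, E, F}: {B, E}⁺ ∩ {A, B, D, E, F} = {A, B, E, F}, not the whole set, so B, E → A, F violates BCNF; decompose into {A, B, E, F} and {B, D, E}.
Within {A, B, E, F}: {A}⁺ ∩ {A, B, E, F} = {A, B}, not the whole set, so A → B violates BCNF; decompose into {A, B} and {A, E, F}.
{A, B} has no BCNF violation.
{A, E, F} has no BCNF violation.
{B, D, E} has no BCNF violation.
{A, C, D} has no BCNF violation.

{A, B}; {A, C, D}; {A, E, F}; {B, D, E}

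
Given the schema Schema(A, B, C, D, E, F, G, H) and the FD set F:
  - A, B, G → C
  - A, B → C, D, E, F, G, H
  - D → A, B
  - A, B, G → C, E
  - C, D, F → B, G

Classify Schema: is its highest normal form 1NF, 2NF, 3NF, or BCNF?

BCNF

Candidate keys: {A, B}, {D}. Prime attributes: {A, B, D}.
Each dependency's left side is a superkey — BCNF holds.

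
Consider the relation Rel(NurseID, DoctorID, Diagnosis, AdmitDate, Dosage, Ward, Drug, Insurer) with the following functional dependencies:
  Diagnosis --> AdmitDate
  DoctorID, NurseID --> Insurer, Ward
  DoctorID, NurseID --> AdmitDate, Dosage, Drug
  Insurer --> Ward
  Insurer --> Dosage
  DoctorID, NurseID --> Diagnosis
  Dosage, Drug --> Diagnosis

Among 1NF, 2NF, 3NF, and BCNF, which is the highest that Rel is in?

Candidate key: {DoctorID, NurseID}. Prime attributes: {DoctorID, NurseID}.
For Diagnosis --> AdmitDate we have {Diagnosis}⁺ = {AdmitDate, Diagnosis}; {Diagnosis} is not a superkey, so BCNF fails.
Diagnosis --> AdmitDate determines the non-prime attribute {AdmitDate} from a non-superkey — 3NF is violated.
No non-prime attribute depends on a proper subset of any candidate key, so 2NF holds.

2NF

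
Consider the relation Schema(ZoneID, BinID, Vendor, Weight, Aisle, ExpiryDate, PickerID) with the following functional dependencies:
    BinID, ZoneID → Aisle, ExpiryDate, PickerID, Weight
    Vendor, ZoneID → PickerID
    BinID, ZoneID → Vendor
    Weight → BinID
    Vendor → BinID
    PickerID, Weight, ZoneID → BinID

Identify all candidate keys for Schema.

No FD produces {ZoneID}, so it must be in every candidate key.
Closure of {BinID, ZoneID} is {Aisle, BinID, ExpiryDate, PickerID, Vendor, Weight, ZoneID}, the whole schema; {BinID, ZoneID} is a candidate key.
Closure of {Vendor, ZoneID} is {Aisle, BinID, ExpiryDate, PickerID, Vendor, Weight, ZoneID}, the whole schema; {Vendor, ZoneID} is a candidate key.
Closure of {Weight, ZoneID} is {Aisle, BinID, ExpiryDate, PickerID, Vendor, Weight, ZoneID}, the whole schema; {Weight, ZoneID} is a candidate key.
Any other superkey properly contains one of these, so there are no further candidate keys.

{BinID, ZoneID}, {Vendor, ZoneID}, {Weight, ZoneID}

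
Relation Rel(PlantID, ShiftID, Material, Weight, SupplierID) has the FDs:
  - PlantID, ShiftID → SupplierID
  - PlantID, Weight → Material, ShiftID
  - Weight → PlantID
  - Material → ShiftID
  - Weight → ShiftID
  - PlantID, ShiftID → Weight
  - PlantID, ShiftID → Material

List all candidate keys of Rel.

{Material, PlantID}, {PlantID, ShiftID}, {Weight}

{Weight}⁺ = {Material, PlantID, ShiftID, SupplierID, Weight} — all of the relation — so {Weight} is a candidate key.
{Material, PlantID}⁺ = {Material, PlantID, ShiftID, SupplierID, Weight} — all of the relation — so {Material, PlantID} is a candidate key.
{PlantID, ShiftID}⁺ = {Material, PlantID, ShiftID, SupplierID, Weight} — all of the relation — so {PlantID, ShiftID} is a candidate key.
These are minimal and exhaustive — every other superkey contains one of them.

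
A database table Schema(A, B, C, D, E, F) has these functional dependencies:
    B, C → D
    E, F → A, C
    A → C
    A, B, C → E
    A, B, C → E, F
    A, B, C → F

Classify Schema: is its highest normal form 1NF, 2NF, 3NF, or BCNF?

Candidate keys: {A, B}, {B, E, F}. Prime attributes: {A, B, E, F}.
For B, C → D we have {B, C}⁺ = {B, C, D}; {B, C} is not a superkey, so BCNF fails.
Because {D} is non-prime and the left side of B, C → D is not a superkey, the relation is not in 3NF.
{A} is a proper subset of the key {A, B}, and {A}⁺ contains the non-prime attribute {C} — a partial dependency, so 2NF is violated.

1NF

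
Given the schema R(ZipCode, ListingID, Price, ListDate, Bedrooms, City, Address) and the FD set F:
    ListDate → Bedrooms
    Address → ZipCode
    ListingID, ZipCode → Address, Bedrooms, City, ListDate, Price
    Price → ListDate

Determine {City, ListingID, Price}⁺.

{Bedrooms, City, ListDate, ListingID, Price}

Start with {City, ListingID, Price}.
Price → ListDate applies; add {ListDate} → now {City, ListDate, ListingID, Price}.
ListDate → Bedrooms applies; add {Bedrooms} → now {Bedrooms, City, ListDate, ListingID, Price}.
No further FD applies.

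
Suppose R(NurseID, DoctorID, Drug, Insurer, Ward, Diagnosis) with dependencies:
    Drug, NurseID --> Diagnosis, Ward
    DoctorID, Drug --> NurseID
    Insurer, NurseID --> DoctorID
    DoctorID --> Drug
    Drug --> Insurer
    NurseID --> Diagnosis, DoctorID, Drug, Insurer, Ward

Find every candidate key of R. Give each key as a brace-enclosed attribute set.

{DoctorID} is a candidate key since {DoctorID}⁺ = {Diagnosis, DoctorID, Drug, Insurer, NurseID, Ward} covers every attribute.
{NurseID} is a candidate key since {NurseID}⁺ = {Diagnosis, DoctorID, Drug, Insurer, NurseID, Ward} covers every attribute.
Any other superkey properly contains one of these, so there are no further candidate keys.

{DoctorID}, {NurseID}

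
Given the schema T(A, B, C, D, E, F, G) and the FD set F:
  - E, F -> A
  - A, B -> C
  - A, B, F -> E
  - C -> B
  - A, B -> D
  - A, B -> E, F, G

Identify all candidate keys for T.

{A, B}, {A, C}, {B, E, F}, {C, E, F}

{A, B} is a candidate key since {A, B}⁺ = {A, B, C, D, E, F, G} covers every attribute.
{A, C} is a candidate key since {A, C}⁺ = {A, B, C, D, E, F, G} covers every attribute.
{B, E, F} is a candidate key since {B, E, F}⁺ = {A, B, C, D, E, F, G} covers every attribute.
{C, E, F} is a candidate key since {C, E, F}⁺ = {A, B, C, D, E, F, G} covers every attribute.
These are minimal and exhaustive — every other superkey contains one of them.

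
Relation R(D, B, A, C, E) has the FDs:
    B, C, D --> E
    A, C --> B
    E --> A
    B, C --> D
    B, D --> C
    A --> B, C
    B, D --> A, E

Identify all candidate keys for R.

{A}, {B, C}, {B, D}, {E}

{A} is a candidate key since {A}⁺ = {A, B, C, D, E} covers every attribute.
{E} is a candidate key since {E}⁺ = {A, B, C, D, E} covers every attribute.
{B, C} is a candidate key since {B, C}⁺ = {A, B, C, D, E} covers every attribute.
{B, D} is a candidate key since {B, D}⁺ = {A, B, C, D, E} covers every attribute.
Any other superkey properly contains one of these, so there are no further candidate keys.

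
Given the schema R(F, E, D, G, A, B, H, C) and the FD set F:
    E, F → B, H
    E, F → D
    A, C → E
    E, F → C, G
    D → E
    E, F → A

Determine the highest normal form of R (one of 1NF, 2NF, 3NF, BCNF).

Candidate keys: {A, C, F}, {D, F}, {E, F}. Prime attributes: {A, C, D, E, F}.
For A, C → E we have {A, C}⁺ = {A, C, E}; {A, C} is not a superkey, so BCNF fails.
Since {E} ⊆ prime attributes and every other non-superkey FD also has a prime right side, the schema is in 3NF.

3NF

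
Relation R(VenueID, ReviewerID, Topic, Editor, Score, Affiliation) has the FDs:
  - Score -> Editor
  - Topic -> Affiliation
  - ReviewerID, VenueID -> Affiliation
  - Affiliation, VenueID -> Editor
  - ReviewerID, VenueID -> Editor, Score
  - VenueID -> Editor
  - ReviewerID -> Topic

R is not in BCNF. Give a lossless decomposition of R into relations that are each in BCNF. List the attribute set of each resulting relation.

Candidate key of the original relation: {ReviewerID, VenueID}.
In {Affiliation, Editor, ReviewerID, Score, Topic, VenueID}, {Score} is not a superkey ({Score}⁺ restricted to this set is {Editor, Score}), so split on Score -> Editor into {Editor, Score} and {Affiliation, ReviewerID, Score, Topic, VenueID}.
{Editor, Score}: every determinant is a superkey — BCNF.
In {Affiliation, ReviewerID, Score, Topic, VenueID}, {Topic} is not a superkey ({Topic}⁺ restricted to this set is {Affiliation, Topic}), so split on Topic -> Affiliation into {Affiliation, Topic} and {ReviewerID, Score, Topic, VenueID}.
{Affiliation, Topic}: every determinant is a superkey — BCNF.
In {ReviewerID, Score, Topic, VenueID}, {ReviewerID} is not a superkey ({ReviewerID}⁺ restricted to this set is {ReviewerID, Topic}), so split on ReviewerID -> Topic into {ReviewerID, Topic} and {ReviewerID, Score, VenueID}.
{ReviewerID, Topic}: every determinant is a superkey — BCNF.
{ReviewerID, Score, VenueID}: every determinant is a superkey — BCNF.

{Affiliation, Topic}; {Editor, Score}; {ReviewerID, Score, VenueID}; {ReviewerID, Topic}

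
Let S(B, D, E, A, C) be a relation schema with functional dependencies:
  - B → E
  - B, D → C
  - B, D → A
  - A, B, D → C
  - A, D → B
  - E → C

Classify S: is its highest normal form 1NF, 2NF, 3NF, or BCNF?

1NF

Candidate keys: {A, D}, {B, D}. Prime attributes: {A, B, D}.
B → E breaks BCNF: {B}⁺ = {B, C, E}, so {B} is not a superkey.
Because {E} is non-prime and the left side of B → E is not a superkey, the relation is not in 3NF.
{B} is a proper subset of the key {B, D}, and {B}⁺ contains the non-prime attributes {C, E} — a partial dependency, so 2NF is violated.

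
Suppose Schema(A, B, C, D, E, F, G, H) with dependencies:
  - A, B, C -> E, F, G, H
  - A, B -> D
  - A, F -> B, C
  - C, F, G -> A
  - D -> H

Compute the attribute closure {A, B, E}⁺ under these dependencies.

{A, B, D, E, H}

Start with {A, B, E}.
A, B -> D applies; add {D} → now {A, B, D, E}.
D -> H applies; add {H} → now {A, B, D, E, H}.
No further FD applies.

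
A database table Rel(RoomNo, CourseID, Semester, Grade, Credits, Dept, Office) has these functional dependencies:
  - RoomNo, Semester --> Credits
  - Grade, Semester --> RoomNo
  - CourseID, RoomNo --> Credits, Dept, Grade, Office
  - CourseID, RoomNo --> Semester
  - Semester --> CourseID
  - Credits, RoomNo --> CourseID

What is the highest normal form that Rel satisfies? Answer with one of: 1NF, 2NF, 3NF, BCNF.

3NF

Candidate keys: {CourseID, RoomNo}, {Credits, RoomNo}, {Grade, Semester}, {RoomNo, Semester}. Prime attributes: {CourseID, Credits, Grade, RoomNo, Semester}.
For Semester --> CourseID we have {Semester}⁺ = {CourseID, Semester}; {Semester} is not a superkey, so BCNF fails.
Its right-hand attributes {CourseID} are all prime, as are those of every other non-superkey FD — the relation is in 3NF.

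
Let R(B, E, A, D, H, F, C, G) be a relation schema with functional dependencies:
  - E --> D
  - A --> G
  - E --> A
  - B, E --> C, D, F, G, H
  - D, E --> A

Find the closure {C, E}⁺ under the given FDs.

Start with {C, E}.
E --> D applies; add {D} → now {C, D, E}.
E --> A applies; add {A} → now {A, C, D, E}.
A --> G applies; add {G} → now {A, C, D, E, G}.
No further FD applies.

{A, C, D, E, G}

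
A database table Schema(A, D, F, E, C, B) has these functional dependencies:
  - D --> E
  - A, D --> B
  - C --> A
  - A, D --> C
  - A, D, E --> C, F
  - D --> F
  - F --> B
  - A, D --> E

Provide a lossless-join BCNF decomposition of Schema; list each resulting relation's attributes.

{A, C}; {B, F}; {C, D}; {D, E, F}

Candidate keys of the original relation: {A, D}, {C, D}.
In {A, B, C, D, E, F}, {D} is not a superkey ({D}⁺ restricted to this set is {B, D, E, F}), so split on D --> B, E, F into {B, D, E, F} and {A, C, D}.
In {B, D, E, F}, {F} is not a superkey ({F}⁺ restricted to this set is {B, F}), so split on F --> B into {B, F} and {D, E, F}.
{B, F} has no BCNF violation.
{D, E, F} has no BCNF violation.
In {A, C, D}, {C} is not a superkey ({C}⁺ restricted to this set is {A, C}), so split on C --> A into {A, C} and {C, D}.
{A, C} has no BCNF violation.
{C, D} has no BCNF violation.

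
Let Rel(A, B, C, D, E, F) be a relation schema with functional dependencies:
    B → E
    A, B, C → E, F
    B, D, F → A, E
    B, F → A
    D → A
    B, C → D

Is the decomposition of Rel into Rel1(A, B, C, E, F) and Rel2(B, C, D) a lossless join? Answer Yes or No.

Rel1 ∩ Rel2 = {B, C}; its closure under F is {A, B, C, D, E, F}.
Since Rel1 ⊆ {A, B, C, D, E, F}, the intersection is a superkey of Rel1; the decomposition is lossless.

Yes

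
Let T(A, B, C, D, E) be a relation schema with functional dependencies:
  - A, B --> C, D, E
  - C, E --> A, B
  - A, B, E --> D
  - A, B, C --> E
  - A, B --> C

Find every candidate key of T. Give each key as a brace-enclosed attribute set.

{A, B}⁺ = {A, B, C, D, E} — all of the relation — so {A, B} is a candidate key.
{C, E}⁺ = {A, B, C, D, E} — all of the relation — so {C, E} is a candidate key.
No proper subset of any of these is a key, and no other minimal superkey exists.

{A, B}, {C, E}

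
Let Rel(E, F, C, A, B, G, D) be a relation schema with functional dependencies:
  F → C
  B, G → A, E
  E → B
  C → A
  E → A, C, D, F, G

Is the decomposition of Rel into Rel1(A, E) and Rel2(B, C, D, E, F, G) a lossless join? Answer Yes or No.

Yes

Rel1 ∩ Rel2 = {E}; its closure under F is {A, B, C, D, E, F, G}.
Rel1 is contained in that closure, so Rel1 ∩ Rel2 → Rel1 holds and the join is lossless.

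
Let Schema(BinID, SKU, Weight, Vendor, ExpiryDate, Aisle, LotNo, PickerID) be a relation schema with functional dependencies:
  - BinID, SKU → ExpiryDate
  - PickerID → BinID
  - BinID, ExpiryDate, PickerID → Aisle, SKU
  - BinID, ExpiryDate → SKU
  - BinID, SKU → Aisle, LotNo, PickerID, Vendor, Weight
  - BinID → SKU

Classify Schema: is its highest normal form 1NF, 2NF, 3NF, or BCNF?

BCNF

Candidate keys: {BinID}, {PickerID}. Prime attributes: {BinID, PickerID}.
The left-hand side of every FD is a superkey, so BCNF is satisfied.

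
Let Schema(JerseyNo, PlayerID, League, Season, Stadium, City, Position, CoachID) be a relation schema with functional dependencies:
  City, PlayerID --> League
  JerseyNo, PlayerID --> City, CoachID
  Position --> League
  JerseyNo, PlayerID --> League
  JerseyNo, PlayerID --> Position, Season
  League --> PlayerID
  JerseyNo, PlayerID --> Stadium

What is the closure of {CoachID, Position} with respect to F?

{CoachID, League, PlayerID, Position}

Start with {CoachID, Position}.
Position --> League applies; add {League} → now {CoachID, League, Position}.
League --> PlayerID applies; add {PlayerID} → now {CoachID, League, PlayerID, Position}.
No further FD applies.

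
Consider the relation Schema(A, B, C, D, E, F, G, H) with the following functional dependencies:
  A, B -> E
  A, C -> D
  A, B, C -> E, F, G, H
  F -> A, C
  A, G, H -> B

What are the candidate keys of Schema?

{A, B, C}, {A, C, G, H}, {B, F}, {F, G, H}

{B, F}⁺ = {A, B, C, D, E, F, G, H}, which is every attribute, so {B, F} is a candidate key.
{A, B, C}⁺ = {A, B, C, D, E, F, G, H}, which is every attribute, so {A, B, C} is a candidate key.
{F, G, H}⁺ = {A, B, C, D, E, F, G, H}, which is every attribute, so {F, G, H} is a candidate key.
{A, C, G, H}⁺ = {A, B, C, D, E, F, G, H}, which is every attribute, so {A, C, G, H} is a candidate key.
No proper subset of any of these is a key, and no other minimal superkey exists.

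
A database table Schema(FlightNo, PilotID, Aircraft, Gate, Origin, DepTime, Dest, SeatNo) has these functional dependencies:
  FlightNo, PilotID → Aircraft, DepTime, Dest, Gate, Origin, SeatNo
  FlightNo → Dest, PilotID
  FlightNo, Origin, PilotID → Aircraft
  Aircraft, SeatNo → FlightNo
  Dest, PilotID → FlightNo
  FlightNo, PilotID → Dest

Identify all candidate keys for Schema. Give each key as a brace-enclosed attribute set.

{Aircraft, SeatNo}, {Dest, PilotID}, {FlightNo}

{FlightNo}⁺ = {Aircraft, DepTime, Dest, FlightNo, Gate, Origin, PilotID, SeatNo} — all of the relation — so {FlightNo} is a candidate key.
{Aircraft, SeatNo}⁺ = {Aircraft, DepTime, Dest, FlightNo, Gate, Origin, PilotID, SeatNo} — all of the relation — so {Aircraft, SeatNo} is a candidate key.
{Dest, PilotID}⁺ = {Aircraft, DepTime, Dest, FlightNo, Gate, Origin, PilotID, SeatNo} — all of the relation — so {Dest, PilotID} is a candidate key.
No proper subset of any of these is a key, and no other minimal superkey exists.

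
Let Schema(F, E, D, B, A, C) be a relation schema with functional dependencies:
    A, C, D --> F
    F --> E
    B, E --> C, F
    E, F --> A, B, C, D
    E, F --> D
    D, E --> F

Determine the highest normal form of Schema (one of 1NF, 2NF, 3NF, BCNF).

Candidate keys: {A, C, D}, {B, E}, {D, E}, {F}. Prime attributes: {A, B, C, D, E, F}.
Each dependency's left side is a superkey — BCNF holds.

BCNF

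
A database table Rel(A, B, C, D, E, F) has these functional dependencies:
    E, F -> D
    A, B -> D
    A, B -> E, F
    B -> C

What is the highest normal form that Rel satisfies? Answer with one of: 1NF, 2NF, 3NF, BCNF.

1NF

Candidate key: {A, B}. Prime attributes: {A, B}.
E, F -> D breaks BCNF: {E, F}⁺ = {D, E, F}, so {E, F} is not a superkey.
Because {D} is non-prime and the left side of E, F -> D is not a superkey, the relation is not in 3NF.
{B} is a proper subset of the key {A, B}, and {B}⁺ contains the non-prime attribute {C} — a partial dependency, so 2NF is violated.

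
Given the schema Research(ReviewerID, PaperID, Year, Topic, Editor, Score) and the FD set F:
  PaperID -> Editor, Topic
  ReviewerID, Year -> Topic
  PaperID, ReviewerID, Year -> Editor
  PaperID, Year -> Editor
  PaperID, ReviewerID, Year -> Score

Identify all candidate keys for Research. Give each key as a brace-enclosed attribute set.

{PaperID, ReviewerID, Year}

No FD produces {PaperID, ReviewerID, Year}, so they must be in every candidate key.
{PaperID, ReviewerID, Year}⁺ = {Editor, PaperID, ReviewerID, Score, Topic, Year}, which is every attribute, so {PaperID, ReviewerID, Year} is a candidate key.
Every other attribute set either contains this one or has a smaller closure.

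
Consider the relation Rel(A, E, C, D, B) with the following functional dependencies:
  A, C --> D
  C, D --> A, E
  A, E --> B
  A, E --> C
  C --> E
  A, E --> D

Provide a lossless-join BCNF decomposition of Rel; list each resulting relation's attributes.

Candidate keys of the original relation: {A, C}, {A, E}, {C, D}.
In {A, B, C, D, E}, {C} is not a superkey ({C}⁺ restricted to this set is {C, E}), so split on C --> E into {C, E} and {A, B, C, D}.
{C, E} has no BCNF violation.
{A, B, C, D} has no BCNF violation.

{A, B, C, D}; {C, E}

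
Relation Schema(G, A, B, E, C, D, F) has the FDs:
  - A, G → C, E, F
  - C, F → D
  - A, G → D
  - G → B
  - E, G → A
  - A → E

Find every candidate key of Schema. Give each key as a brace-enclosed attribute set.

{A, G}, {E, G}

{G} never appears on the right of any FD, so every key must include it.
{A, G} is a candidate key since {A, G}⁺ = {A, B, C, D, E, F, G} covers every attribute.
{E, G} is a candidate key since {E, G}⁺ = {A, B, C, D, E, F, G} covers every attribute.
These are minimal and exhaustive — every other superkey contains one of them.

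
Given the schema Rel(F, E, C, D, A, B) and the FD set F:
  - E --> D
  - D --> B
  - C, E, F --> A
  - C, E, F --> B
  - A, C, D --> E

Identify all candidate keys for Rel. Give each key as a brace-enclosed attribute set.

Attributes never on any right-hand side: {C, F} — every candidate key must contain all of them.
{C, E, F}⁺ = {A, B, C, D, E, F} — all of the relation — so {C, E, F} is a candidate key.
{A, C, D, F}⁺ = {A, B, C, D, E, F} — all of the relation — so {A, C, D, F} is a candidate key.
These are minimal and exhaustive — every other superkey contains one of them.

{A, C, D, F}, {C, E, F}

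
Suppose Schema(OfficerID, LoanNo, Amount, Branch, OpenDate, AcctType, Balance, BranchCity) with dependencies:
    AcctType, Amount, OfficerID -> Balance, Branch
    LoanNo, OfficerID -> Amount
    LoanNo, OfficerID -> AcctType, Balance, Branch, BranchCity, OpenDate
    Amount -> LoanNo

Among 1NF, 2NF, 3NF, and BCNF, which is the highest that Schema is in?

3NF

Candidate keys: {Amount, OfficerID}, {LoanNo, OfficerID}. Prime attributes: {Amount, LoanNo, OfficerID}.
Amount -> LoanNo breaks BCNF: {Amount}⁺ = {Amount, LoanNo}, so {Amount} is not a superkey.
Its right-hand attributes {LoanNo} are all prime, as are those of every other non-superkey FD — the relation is in 3NF.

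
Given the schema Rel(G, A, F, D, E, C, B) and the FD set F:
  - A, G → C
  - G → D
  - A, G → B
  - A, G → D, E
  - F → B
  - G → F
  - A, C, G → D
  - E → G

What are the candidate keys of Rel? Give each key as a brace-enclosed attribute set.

No FD produces {A}, so it must be in every candidate key.
{A, E} is a candidate key since {A, E}⁺ = {A, B, C, D, E, F, G} covers every attribute.
{A, G} is a candidate key since {A, G}⁺ = {A, B, C, D, E, F, G} covers every attribute.
These are minimal and exhaustive — every other superkey contains one of them.

{A, E}, {A, G}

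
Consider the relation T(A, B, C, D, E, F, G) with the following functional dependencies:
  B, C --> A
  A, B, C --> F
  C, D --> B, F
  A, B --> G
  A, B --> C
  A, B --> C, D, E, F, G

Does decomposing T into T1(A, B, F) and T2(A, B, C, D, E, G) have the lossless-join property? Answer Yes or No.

Yes

T1 ∩ T2 = {A, B}; its closure under F is {A, B, C, D, E, F, G}.
Since T1 ⊆ {A, B, C, D, E, F, G}, the intersection is a superkey of T1; the decomposition is lossless.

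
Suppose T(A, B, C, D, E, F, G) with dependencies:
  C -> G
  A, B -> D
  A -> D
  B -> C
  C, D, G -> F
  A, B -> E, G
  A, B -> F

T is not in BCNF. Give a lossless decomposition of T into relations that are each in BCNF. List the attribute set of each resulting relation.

Candidate key of the original relation: {A, B}.
In {A, B, C, D, E, F, G}, {C} is not a superkey ({C}⁺ restricted to this set is {C, G}), so split on C -> G into {C, G} and {A, B, C, D, E, F}.
{C, G} is in BCNF.
In {A, B, C, D, E, F}, {A} is not a superkey ({A}⁺ restricted to this set is {A, D}), so split on A -> D into {A, D} and {A, B, C, E, F}.
{A, D} is in BCNF.
In {A, B, C, E, F}, {B} is not a superkey ({B}⁺ restricted to this set is {B, C}), so split on B -> C into {B, C} and {A, B, E, F}.
{B, C} is in BCNF.
{A, B, E, F} is in BCNF.

{A, B, E, F}; {A, D}; {B, C}; {C, G}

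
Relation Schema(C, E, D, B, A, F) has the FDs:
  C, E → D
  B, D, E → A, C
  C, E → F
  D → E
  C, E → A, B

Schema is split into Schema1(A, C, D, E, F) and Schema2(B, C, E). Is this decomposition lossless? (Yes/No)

Schema1 ∩ Schema2 = {C, E}; its closure under F is {A, B, C, D, E, F}.
Since Schema1 ⊆ {A, B, C, D, E, F}, the intersection is a superkey of Schema1; the decomposition is lossless.

Yes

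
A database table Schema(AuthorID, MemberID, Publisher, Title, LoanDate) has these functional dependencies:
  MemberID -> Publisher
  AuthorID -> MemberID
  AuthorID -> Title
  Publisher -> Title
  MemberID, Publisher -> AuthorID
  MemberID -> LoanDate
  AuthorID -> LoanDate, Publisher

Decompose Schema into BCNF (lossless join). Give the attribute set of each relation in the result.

Candidate keys of the original relation: {AuthorID}, {MemberID}.
{AuthorID, LoanDate, MemberID, Publisher, Title}: {Publisher} determines {Publisher, Title} here but is not a superkey — split on Publisher -> Title, giving {Publisher, Title} and {AuthorID, LoanDate, MemberID, Publisher}.
{Publisher, Title} has no BCNF violation.
{AuthorID, LoanDate, MemberID, Publisher} has no BCNF violation.

{AuthorID, LoanDate, MemberID, Publisher}; {Publisher, Title}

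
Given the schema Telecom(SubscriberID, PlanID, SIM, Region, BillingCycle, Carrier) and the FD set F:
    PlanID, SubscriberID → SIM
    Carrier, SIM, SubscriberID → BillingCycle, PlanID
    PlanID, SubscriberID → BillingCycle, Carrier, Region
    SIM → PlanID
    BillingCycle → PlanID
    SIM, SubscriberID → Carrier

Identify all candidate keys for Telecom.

{BillingCycle, SubscriberID}, {PlanID, SubscriberID}, {SIM, SubscriberID}

{SubscriberID} never appears on the right of any FD, so every key must include it.
{BillingCycle, SubscriberID}⁺ = {BillingCycle, Carrier, PlanID, Region, SIM, SubscriberID}, which is every attribute, so {BillingCycle, SubscriberID} is a candidate key.
{PlanID, SubscriberID}⁺ = {BillingCycle, Carrier, PlanID, Region, SIM, SubscriberID}, which is every attribute, so {PlanID, SubscriberID} is a candidate key.
{SIM, SubscriberID}⁺ = {BillingCycle, Carrier, PlanID, Region, SIM, SubscriberID}, which is every attribute, so {SIM, SubscriberID} is a candidate key.
Any other superkey properly contains one of these, so there are no further candidate keys.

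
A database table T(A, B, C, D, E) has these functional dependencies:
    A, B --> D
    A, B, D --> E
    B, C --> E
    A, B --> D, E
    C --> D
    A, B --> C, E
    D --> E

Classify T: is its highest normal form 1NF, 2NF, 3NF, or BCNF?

2NF

Candidate key: {A, B}. Prime attributes: {A, B}.
B, C --> E: {B, C}⁺ = {B, C, D, E}, which is not all of the attributes, so the left side is not a superkey — BCNF is violated.
B, C --> E determines the non-prime attribute {E} from a non-superkey — 3NF is violated.
No proper subset of a key has a non-prime attribute in its closure, so there is no partial dependency; 2NF holds.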